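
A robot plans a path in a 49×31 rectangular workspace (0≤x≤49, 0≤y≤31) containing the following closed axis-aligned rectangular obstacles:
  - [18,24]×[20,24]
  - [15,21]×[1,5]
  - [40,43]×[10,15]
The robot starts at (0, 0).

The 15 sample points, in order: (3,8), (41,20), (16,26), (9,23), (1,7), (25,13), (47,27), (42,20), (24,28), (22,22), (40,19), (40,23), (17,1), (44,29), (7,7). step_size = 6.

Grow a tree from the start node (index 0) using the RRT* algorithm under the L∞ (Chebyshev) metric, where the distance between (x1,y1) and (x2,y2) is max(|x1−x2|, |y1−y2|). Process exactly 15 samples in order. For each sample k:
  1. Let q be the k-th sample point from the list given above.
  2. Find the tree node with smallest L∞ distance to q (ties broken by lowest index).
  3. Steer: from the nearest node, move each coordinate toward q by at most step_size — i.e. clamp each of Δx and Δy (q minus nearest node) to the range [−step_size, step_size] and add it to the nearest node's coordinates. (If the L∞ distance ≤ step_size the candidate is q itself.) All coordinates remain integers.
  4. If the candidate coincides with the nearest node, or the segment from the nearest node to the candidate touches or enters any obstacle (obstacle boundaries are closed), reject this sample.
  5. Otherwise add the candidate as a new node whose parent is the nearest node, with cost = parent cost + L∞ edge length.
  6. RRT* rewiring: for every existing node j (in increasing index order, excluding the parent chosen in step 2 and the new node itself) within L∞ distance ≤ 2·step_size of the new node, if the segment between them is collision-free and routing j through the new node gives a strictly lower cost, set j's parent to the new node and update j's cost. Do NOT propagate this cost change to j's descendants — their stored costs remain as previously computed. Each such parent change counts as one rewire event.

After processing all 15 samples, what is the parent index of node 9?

1. q=(3,8) nearest=0 d=8 new=(3,6) → add node 1 parent=0 cost=6
2. q=(41,20) nearest=1 d=38 new=(9,12) → add node 2 parent=1 cost=12
3. q=(16,26) nearest=2 d=14 new=(15,18) → add node 3 parent=2 cost=18
4. q=(9,23) nearest=3 d=6 new=(9,23) → add node 4 parent=3 cost=24
5. q=(1,7) nearest=1 d=2 new=(1,7) → add node 5 parent=1 cost=8
6. q=(25,13) nearest=3 d=10 new=(21,13) → add node 6 parent=3 cost=24
7. q=(47,27) nearest=6 d=26 new=(27,19) → add node 7 parent=6 cost=30
8. q=(42,20) nearest=7 d=15 new=(33,20) → add node 8 parent=7 cost=36
9. q=(24,28) nearest=7 d=9 new=(24,25) → add node 9 parent=7 cost=36
10. q=(22,22) nearest=9 d=3 new=(22,22) → blocked by [18,24]×[20,24], reject
11. q=(40,19) nearest=8 d=7 new=(39,19) → add node 10 parent=8 cost=42
12. q=(40,23) nearest=10 d=4 new=(40,23) → add node 11 parent=10 cost=46
13. q=(17,1) nearest=2 d=11 new=(15,6) → add node 12 parent=2 cost=18
14. q=(44,29) nearest=11 d=6 new=(44,29) → add node 13 parent=11 cost=52
15. q=(7,7) nearest=1 d=4 new=(7,7) → add node 14 parent=1 cost=10

Parent of node 9: 7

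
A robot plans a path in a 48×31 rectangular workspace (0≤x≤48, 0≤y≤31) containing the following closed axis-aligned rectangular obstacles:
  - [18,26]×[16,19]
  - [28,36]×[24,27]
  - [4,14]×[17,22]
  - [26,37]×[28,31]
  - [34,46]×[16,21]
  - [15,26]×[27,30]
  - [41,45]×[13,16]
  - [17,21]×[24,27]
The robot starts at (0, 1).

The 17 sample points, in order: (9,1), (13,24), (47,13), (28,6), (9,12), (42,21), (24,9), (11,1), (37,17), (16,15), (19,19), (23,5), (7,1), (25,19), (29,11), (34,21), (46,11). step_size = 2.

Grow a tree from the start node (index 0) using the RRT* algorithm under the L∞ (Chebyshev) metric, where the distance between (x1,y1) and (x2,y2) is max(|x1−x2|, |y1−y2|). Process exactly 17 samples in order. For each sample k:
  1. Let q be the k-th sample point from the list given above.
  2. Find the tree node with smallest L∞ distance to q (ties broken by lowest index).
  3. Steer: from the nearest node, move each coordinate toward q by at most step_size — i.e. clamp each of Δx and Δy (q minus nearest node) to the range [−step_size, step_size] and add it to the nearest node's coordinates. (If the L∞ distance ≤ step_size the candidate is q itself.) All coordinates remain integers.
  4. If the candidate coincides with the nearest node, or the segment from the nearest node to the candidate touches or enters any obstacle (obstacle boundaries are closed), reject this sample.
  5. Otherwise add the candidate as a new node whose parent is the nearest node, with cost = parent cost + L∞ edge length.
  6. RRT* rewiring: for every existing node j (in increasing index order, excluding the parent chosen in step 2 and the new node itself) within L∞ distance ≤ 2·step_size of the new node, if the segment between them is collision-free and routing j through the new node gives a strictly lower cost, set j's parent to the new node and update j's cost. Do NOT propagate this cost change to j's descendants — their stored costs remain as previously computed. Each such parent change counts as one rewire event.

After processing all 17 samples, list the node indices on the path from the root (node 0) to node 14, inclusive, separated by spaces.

Path: 0 1 3 4 5 6 7 9 10 11 14

1. q=(9,1) nearest=0 d=9 new=(2,1) → add node 1 parent=0 cost=2
2. q=(13,24) nearest=0 d=23 new=(2,3) → add node 2 parent=0 cost=2
3. q=(47,13) nearest=1 d=45 new=(4,3) → add node 3 parent=1 cost=4
4. q=(28,6) nearest=3 d=24 new=(6,5) → add node 4 parent=3 cost=6
5. q=(9,12) nearest=4 d=7 new=(8,7) → add node 5 parent=4 cost=8
6. q=(42,21) nearest=5 d=34 new=(10,9) → add node 6 parent=5 cost=10
7. q=(24,9) nearest=6 d=14 new=(12,9) → add node 7 parent=6 cost=12
8. q=(11,1) nearest=4 d=5 new=(8,3) → add node 8 parent=4 cost=8
9. q=(37,17) nearest=7 d=25 new=(14,11) → add node 9 parent=7 cost=14
10. q=(16,15) nearest=9 d=4 new=(16,13) → add node 10 parent=9 cost=16
11. q=(19,19) nearest=10 d=6 new=(18,15) → add node 11 parent=10 cost=18
12. q=(23,5) nearest=10 d=8 new=(18,11) → add node 12 parent=10 cost=18
13. q=(7,1) nearest=8 d=2 new=(7,1) → add node 13 parent=8 cost=10
14. q=(25,19) nearest=11 d=7 new=(20,17) → blocked by [18,26]×[16,19], reject
15. q=(29,11) nearest=11 d=11 new=(20,13) → add node 14 parent=11 cost=20
16. q=(34,21) nearest=14 d=14 new=(22,15) → add node 15 parent=14 cost=22
17. q=(46,11) nearest=15 d=24 new=(24,13) → add node 16 parent=15 cost=24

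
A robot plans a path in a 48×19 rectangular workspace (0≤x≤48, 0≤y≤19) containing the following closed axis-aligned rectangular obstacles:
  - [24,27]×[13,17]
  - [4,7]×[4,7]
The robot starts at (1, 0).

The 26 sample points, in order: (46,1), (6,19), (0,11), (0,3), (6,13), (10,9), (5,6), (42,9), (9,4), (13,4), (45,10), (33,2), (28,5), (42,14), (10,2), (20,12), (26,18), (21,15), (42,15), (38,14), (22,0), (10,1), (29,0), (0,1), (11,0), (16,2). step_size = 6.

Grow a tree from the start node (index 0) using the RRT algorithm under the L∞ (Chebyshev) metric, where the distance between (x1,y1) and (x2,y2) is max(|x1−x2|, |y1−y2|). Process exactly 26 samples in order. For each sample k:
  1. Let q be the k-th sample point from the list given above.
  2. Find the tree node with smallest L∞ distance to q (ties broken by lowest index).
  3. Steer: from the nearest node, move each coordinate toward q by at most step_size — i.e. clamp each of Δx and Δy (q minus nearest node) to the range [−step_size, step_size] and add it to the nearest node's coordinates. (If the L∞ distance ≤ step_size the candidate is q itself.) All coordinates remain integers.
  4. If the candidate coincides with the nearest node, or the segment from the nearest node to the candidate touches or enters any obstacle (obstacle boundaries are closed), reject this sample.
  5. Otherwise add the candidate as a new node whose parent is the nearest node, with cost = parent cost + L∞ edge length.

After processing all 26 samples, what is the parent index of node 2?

Parent of node 2: 0

1. q=(46,1) nearest=0 d=45 new=(7,1) → add node 1 parent=0 cost=6
2. q=(6,19) nearest=1 d=18 new=(6,7) → blocked by [4,7]×[4,7], reject
3. q=(0,11) nearest=1 d=10 new=(1,7) → blocked by [4,7]×[4,7], reject
4. q=(0,3) nearest=0 d=3 new=(0,3) → add node 2 parent=0 cost=3
5. q=(6,13) nearest=2 d=10 new=(6,9) → blocked by [4,7]×[4,7], reject
6. q=(10,9) nearest=1 d=8 new=(10,7) → add node 3 parent=1 cost=12
7. q=(5,6) nearest=1 d=5 new=(5,6) → blocked by [4,7]×[4,7], reject
8. q=(42,9) nearest=3 d=32 new=(16,9) → add node 4 parent=3 cost=18
9. q=(9,4) nearest=1 d=3 new=(9,4) → add node 5 parent=1 cost=9
10. q=(13,4) nearest=3 d=3 new=(13,4) → add node 6 parent=3 cost=15
11. q=(45,10) nearest=4 d=29 new=(22,10) → add node 7 parent=4 cost=24
12. q=(33,2) nearest=7 d=11 new=(28,4) → add node 8 parent=7 cost=30
13. q=(28,5) nearest=8 d=1 new=(28,5) → add node 9 parent=8 cost=31
14. q=(42,14) nearest=8 d=14 new=(34,10) → add node 10 parent=8 cost=36
15. q=(10,2) nearest=5 d=2 new=(10,2) → add node 11 parent=5 cost=11
16. q=(20,12) nearest=7 d=2 new=(20,12) → add node 12 parent=7 cost=26
17. q=(26,18) nearest=12 d=6 new=(26,18) → blocked by [24,27]×[13,17], reject
18. q=(21,15) nearest=12 d=3 new=(21,15) → add node 13 parent=12 cost=29
19. q=(42,15) nearest=10 d=8 new=(40,15) → add node 14 parent=10 cost=42
20. q=(38,14) nearest=14 d=2 new=(38,14) → add node 15 parent=14 cost=44
21. q=(22,0) nearest=8 d=6 new=(22,0) → add node 16 parent=8 cost=36
22. q=(10,1) nearest=11 d=1 new=(10,1) → add node 17 parent=11 cost=12
23. q=(29,0) nearest=8 d=4 new=(29,0) → add node 18 parent=8 cost=34
24. q=(0,1) nearest=0 d=1 new=(0,1) → add node 19 parent=0 cost=1
25. q=(11,0) nearest=17 d=1 new=(11,0) → add node 20 parent=17 cost=13
26. q=(16,2) nearest=6 d=3 new=(16,2) → add node 21 parent=6 cost=18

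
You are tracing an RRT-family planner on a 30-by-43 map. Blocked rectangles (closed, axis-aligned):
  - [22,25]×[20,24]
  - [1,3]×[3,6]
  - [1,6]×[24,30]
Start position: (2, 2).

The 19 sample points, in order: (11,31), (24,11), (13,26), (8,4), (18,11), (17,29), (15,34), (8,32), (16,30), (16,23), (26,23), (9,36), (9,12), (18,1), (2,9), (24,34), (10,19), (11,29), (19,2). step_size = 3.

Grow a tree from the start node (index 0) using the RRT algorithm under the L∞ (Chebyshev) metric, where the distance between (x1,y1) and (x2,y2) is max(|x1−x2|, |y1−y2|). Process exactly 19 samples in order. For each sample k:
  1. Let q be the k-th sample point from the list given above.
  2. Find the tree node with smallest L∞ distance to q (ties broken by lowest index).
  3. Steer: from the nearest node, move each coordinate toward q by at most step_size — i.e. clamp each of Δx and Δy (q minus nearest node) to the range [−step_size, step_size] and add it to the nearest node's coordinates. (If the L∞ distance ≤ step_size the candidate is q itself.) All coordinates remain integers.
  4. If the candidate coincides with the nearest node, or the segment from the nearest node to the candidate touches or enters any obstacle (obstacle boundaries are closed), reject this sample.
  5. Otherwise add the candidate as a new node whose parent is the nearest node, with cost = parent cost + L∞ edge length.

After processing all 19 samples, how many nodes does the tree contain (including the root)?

1. q=(11,31) nearest=0 d=29 new=(5,5) → blocked by [1,3]×[3,6], reject
2. q=(24,11) nearest=0 d=22 new=(5,5) → blocked by [1,3]×[3,6], reject
3. q=(13,26) nearest=0 d=24 new=(5,5) → blocked by [1,3]×[3,6], reject
4. q=(8,4) nearest=0 d=6 new=(5,4) → add node 1 parent=0 cost=3
5. q=(18,11) nearest=1 d=13 new=(8,7) → add node 2 parent=1 cost=6
6. q=(17,29) nearest=2 d=22 new=(11,10) → add node 3 parent=2 cost=9
7. q=(15,34) nearest=3 d=24 new=(14,13) → add node 4 parent=3 cost=12
8. q=(8,32) nearest=4 d=19 new=(11,16) → add node 5 parent=4 cost=15
9. q=(16,30) nearest=5 d=14 new=(14,19) → add node 6 parent=5 cost=18
10. q=(16,23) nearest=6 d=4 new=(16,22) → add node 7 parent=6 cost=21
11. q=(26,23) nearest=7 d=10 new=(19,23) → add node 8 parent=7 cost=24
12. q=(9,36) nearest=8 d=13 new=(16,26) → add node 9 parent=8 cost=27
13. q=(9,12) nearest=3 d=2 new=(9,12) → add node 10 parent=3 cost=11
14. q=(18,1) nearest=3 d=9 new=(14,7) → add node 11 parent=3 cost=12
15. q=(2,9) nearest=1 d=5 new=(2,7) → blocked by [1,3]×[3,6], reject
16. q=(24,34) nearest=9 d=8 new=(19,29) → add node 12 parent=9 cost=30
17. q=(10,19) nearest=5 d=3 new=(10,19) → add node 13 parent=5 cost=18
18. q=(11,29) nearest=9 d=5 new=(13,29) → add node 14 parent=9 cost=30
19. q=(19,2) nearest=11 d=5 new=(17,4) → add node 15 parent=11 cost=15

Node count: 16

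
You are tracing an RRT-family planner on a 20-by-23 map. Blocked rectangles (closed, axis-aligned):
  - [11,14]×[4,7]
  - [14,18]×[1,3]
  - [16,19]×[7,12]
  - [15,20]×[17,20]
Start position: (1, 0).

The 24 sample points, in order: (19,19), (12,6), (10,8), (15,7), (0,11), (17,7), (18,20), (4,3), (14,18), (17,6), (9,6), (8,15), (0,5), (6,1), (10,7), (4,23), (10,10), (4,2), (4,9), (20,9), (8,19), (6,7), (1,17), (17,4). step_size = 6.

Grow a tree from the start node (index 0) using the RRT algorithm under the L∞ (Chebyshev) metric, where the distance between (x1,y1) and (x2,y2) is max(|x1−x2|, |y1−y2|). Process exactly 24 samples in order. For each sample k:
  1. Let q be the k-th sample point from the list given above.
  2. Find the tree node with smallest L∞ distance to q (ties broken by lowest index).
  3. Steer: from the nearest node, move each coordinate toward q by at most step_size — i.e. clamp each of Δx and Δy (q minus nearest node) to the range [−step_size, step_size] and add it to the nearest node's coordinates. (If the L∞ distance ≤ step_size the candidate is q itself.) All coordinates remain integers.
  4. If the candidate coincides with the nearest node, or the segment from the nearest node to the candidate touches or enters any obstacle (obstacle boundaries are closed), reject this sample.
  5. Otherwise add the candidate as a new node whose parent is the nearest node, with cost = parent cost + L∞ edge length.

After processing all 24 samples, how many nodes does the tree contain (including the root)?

Node count: 22

1. q=(19,19) nearest=0 d=19 new=(7,6) → add node 1 parent=0 cost=6
2. q=(12,6) nearest=1 d=5 new=(12,6) → blocked by [11,14]×[4,7], reject
3. q=(10,8) nearest=1 d=3 new=(10,8) → add node 2 parent=1 cost=9
4. q=(15,7) nearest=2 d=5 new=(15,7) → add node 3 parent=2 cost=14
5. q=(0,11) nearest=1 d=7 new=(1,11) → add node 4 parent=1 cost=12
6. q=(17,7) nearest=3 d=2 new=(17,7) → blocked by [16,19]×[7,12], reject
7. q=(18,20) nearest=2 d=12 new=(16,14) → add node 5 parent=2 cost=15
8. q=(4,3) nearest=0 d=3 new=(4,3) → add node 6 parent=0 cost=3
9. q=(14,18) nearest=5 d=4 new=(14,18) → add node 7 parent=5 cost=19
10. q=(17,6) nearest=3 d=2 new=(17,6) → add node 8 parent=3 cost=16
11. q=(9,6) nearest=1 d=2 new=(9,6) → add node 9 parent=1 cost=8
12. q=(8,15) nearest=7 d=6 new=(8,15) → add node 10 parent=7 cost=25
13. q=(0,5) nearest=6 d=4 new=(0,5) → add node 11 parent=6 cost=7
14. q=(6,1) nearest=6 d=2 new=(6,1) → add node 12 parent=6 cost=5
15. q=(10,7) nearest=2 d=1 new=(10,7) → add node 13 parent=2 cost=10
16. q=(4,23) nearest=10 d=8 new=(4,21) → add node 14 parent=10 cost=31
17. q=(10,10) nearest=2 d=2 new=(10,10) → add node 15 parent=2 cost=11
18. q=(4,2) nearest=6 d=1 new=(4,2) → add node 16 parent=6 cost=4
19. q=(4,9) nearest=1 d=3 new=(4,9) → add node 17 parent=1 cost=9
20. q=(20,9) nearest=8 d=3 new=(20,9) → blocked by [16,19]×[7,12], reject
21. q=(8,19) nearest=10 d=4 new=(8,19) → add node 18 parent=10 cost=29
22. q=(6,7) nearest=1 d=1 new=(6,7) → add node 19 parent=1 cost=7
23. q=(1,17) nearest=14 d=4 new=(1,17) → add node 20 parent=14 cost=35
24. q=(17,4) nearest=8 d=2 new=(17,4) → add node 21 parent=8 cost=18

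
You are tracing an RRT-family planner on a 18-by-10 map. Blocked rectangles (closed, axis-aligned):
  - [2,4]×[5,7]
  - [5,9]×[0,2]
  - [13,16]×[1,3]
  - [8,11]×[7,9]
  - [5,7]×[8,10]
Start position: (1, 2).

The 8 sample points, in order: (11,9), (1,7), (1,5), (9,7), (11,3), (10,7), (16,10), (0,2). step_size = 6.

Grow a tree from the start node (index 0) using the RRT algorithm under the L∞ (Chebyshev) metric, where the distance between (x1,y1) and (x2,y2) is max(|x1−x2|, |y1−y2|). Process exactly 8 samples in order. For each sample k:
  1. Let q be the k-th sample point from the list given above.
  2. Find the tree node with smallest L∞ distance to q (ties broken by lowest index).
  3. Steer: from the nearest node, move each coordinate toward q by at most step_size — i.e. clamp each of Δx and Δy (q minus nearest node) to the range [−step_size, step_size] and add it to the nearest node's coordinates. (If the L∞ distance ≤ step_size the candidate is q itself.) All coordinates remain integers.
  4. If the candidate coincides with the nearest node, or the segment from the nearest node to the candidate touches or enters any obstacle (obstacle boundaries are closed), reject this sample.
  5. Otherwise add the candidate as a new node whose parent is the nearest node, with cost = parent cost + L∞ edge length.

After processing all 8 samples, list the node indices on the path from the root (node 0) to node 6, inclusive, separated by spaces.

Path: 0 6

1. q=(11,9) nearest=0 d=10 new=(7,8) → blocked by [2,4]×[5,7], reject
2. q=(1,7) nearest=0 d=5 new=(1,7) → add node 1 parent=0 cost=5
3. q=(1,5) nearest=1 d=2 new=(1,5) → add node 2 parent=1 cost=7
4. q=(9,7) nearest=0 d=8 new=(7,7) → add node 3 parent=0 cost=6
5. q=(11,3) nearest=3 d=4 new=(11,3) → add node 4 parent=3 cost=10
6. q=(10,7) nearest=3 d=3 new=(10,7) → blocked by [8,11]×[7,9], reject
7. q=(16,10) nearest=4 d=7 new=(16,9) → add node 5 parent=4 cost=16
8. q=(0,2) nearest=0 d=1 new=(0,2) → add node 6 parent=0 cost=1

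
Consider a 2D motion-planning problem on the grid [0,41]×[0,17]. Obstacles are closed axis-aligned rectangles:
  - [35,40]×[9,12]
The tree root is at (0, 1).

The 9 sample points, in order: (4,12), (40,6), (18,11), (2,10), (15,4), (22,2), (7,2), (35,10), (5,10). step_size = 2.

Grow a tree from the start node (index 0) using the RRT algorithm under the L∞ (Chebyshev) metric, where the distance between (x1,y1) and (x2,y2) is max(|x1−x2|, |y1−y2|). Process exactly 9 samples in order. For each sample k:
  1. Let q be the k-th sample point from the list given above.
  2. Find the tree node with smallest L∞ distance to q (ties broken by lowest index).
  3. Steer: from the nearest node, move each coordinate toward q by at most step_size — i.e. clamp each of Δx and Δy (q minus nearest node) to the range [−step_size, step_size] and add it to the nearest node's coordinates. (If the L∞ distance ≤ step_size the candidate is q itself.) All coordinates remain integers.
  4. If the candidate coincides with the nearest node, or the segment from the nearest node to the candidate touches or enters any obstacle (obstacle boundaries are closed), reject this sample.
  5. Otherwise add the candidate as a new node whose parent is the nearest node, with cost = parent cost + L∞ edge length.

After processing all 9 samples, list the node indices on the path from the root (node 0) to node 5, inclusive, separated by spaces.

Path: 0 1 2 3 5

1. q=(4,12) nearest=0 d=11 new=(2,3) → add node 1 parent=0 cost=2
2. q=(40,6) nearest=1 d=38 new=(4,5) → add node 2 parent=1 cost=4
3. q=(18,11) nearest=2 d=14 new=(6,7) → add node 3 parent=2 cost=6
4. q=(2,10) nearest=3 d=4 new=(4,9) → add node 4 parent=3 cost=8
5. q=(15,4) nearest=3 d=9 new=(8,5) → add node 5 parent=3 cost=8
6. q=(22,2) nearest=5 d=14 new=(10,3) → add node 6 parent=5 cost=10
7. q=(7,2) nearest=2 d=3 new=(6,3) → add node 7 parent=2 cost=6
8. q=(35,10) nearest=6 d=25 new=(12,5) → add node 8 parent=6 cost=12
9. q=(5,10) nearest=4 d=1 new=(5,10) → add node 9 parent=4 cost=9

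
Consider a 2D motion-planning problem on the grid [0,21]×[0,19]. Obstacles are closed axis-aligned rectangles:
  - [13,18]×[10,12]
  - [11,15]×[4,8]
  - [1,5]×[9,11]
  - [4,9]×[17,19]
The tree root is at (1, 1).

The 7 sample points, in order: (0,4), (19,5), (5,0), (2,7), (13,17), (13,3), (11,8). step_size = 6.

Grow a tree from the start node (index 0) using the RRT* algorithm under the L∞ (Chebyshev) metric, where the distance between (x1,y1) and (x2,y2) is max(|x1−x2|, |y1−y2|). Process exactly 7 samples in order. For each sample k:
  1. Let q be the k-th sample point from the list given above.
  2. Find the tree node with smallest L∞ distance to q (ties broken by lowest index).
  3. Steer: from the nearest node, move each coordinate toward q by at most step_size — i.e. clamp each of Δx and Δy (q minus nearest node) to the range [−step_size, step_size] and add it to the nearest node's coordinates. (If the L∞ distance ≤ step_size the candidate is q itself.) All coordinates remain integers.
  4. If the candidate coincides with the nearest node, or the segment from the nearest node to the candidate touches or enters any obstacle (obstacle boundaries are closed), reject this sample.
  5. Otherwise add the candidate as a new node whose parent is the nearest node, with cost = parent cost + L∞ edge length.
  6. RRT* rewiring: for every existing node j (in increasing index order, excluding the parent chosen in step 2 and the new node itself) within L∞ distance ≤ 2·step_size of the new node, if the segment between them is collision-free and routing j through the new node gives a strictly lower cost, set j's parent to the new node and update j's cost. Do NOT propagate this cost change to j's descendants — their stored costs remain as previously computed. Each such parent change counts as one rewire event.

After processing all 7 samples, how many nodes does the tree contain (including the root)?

1. q=(0,4) nearest=0 d=3 new=(0,4) → add node 1 parent=0 cost=3
2. q=(19,5) nearest=0 d=18 new=(7,5) → add node 2 parent=0 cost=6
3. q=(5,0) nearest=0 d=4 new=(5,0) → add node 3 parent=0 cost=4
4. q=(2,7) nearest=1 d=3 new=(2,7) → add node 4 parent=1 cost=6
5. q=(13,17) nearest=4 d=11 new=(8,13) → blocked by [1,5]×[9,11], reject
6. q=(13,3) nearest=2 d=6 new=(13,3) → add node 5 parent=2 cost=12
7. q=(11,8) nearest=2 d=4 new=(11,8) → blocked by [11,15]×[4,8], reject

Node count: 6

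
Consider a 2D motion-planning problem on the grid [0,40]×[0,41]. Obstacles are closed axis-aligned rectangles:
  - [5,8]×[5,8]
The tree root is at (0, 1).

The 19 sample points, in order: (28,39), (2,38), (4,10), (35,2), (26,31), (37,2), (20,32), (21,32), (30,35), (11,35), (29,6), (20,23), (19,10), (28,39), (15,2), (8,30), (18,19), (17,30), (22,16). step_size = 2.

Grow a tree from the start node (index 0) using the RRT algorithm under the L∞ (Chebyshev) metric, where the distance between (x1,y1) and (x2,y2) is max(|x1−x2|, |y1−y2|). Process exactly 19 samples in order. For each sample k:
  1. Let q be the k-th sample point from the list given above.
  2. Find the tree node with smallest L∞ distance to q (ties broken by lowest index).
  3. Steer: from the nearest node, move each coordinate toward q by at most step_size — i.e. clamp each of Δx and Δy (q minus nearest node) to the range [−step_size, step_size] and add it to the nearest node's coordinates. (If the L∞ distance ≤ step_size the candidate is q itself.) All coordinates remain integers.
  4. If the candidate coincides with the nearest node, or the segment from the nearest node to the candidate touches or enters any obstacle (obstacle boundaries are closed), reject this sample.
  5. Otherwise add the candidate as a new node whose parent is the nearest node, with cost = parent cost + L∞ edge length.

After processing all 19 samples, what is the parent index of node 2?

Parent of node 2: 1

1. q=(28,39) nearest=0 d=38 new=(2,3) → add node 1 parent=0 cost=2
2. q=(2,38) nearest=1 d=35 new=(2,5) → add node 2 parent=1 cost=4
3. q=(4,10) nearest=2 d=5 new=(4,7) → add node 3 parent=2 cost=6
4. q=(35,2) nearest=3 d=31 new=(6,5) → blocked by [5,8]×[5,8], reject
5. q=(26,31) nearest=3 d=24 new=(6,9) → blocked by [5,8]×[5,8], reject
6. q=(37,2) nearest=3 d=33 new=(6,5) → blocked by [5,8]×[5,8], reject
7. q=(20,32) nearest=3 d=25 new=(6,9) → blocked by [5,8]×[5,8], reject
8. q=(21,32) nearest=3 d=25 new=(6,9) → blocked by [5,8]×[5,8], reject
9. q=(30,35) nearest=3 d=28 new=(6,9) → blocked by [5,8]×[5,8], reject
10. q=(11,35) nearest=3 d=28 new=(6,9) → blocked by [5,8]×[5,8], reject
11. q=(29,6) nearest=3 d=25 new=(6,6) → blocked by [5,8]×[5,8], reject
12. q=(20,23) nearest=3 d=16 new=(6,9) → blocked by [5,8]×[5,8], reject
13. q=(19,10) nearest=3 d=15 new=(6,9) → blocked by [5,8]×[5,8], reject
14. q=(28,39) nearest=3 d=32 new=(6,9) → blocked by [5,8]×[5,8], reject
15. q=(15,2) nearest=3 d=11 new=(6,5) → blocked by [5,8]×[5,8], reject
16. q=(8,30) nearest=3 d=23 new=(6,9) → blocked by [5,8]×[5,8], reject
17. q=(18,19) nearest=3 d=14 new=(6,9) → blocked by [5,8]×[5,8], reject
18. q=(17,30) nearest=3 d=23 new=(6,9) → blocked by [5,8]×[5,8], reject
19. q=(22,16) nearest=3 d=18 new=(6,9) → blocked by [5,8]×[5,8], reject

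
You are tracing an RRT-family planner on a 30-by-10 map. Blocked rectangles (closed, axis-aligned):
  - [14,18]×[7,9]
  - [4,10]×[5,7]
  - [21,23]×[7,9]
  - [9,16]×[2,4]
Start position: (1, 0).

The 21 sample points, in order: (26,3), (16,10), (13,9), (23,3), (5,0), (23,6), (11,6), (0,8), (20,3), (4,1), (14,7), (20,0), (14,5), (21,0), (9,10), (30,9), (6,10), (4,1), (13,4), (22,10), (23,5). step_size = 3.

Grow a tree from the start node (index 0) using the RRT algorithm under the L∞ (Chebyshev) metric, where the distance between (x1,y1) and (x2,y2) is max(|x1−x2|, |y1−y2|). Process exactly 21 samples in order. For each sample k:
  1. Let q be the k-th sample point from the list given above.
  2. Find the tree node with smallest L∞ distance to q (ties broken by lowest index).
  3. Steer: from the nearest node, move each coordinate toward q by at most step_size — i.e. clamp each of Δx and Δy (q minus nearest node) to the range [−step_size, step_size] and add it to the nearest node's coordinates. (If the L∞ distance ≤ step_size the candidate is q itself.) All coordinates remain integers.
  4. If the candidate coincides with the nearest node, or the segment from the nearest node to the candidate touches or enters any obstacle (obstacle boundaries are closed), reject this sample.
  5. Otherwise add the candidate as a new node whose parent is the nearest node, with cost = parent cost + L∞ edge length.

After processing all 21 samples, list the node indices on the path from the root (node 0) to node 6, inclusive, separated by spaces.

Path: 0 1 2 6

1. q=(26,3) nearest=0 d=25 new=(4,3) → add node 1 parent=0 cost=3
2. q=(16,10) nearest=1 d=12 new=(7,6) → blocked by [4,10]×[5,7], reject
3. q=(13,9) nearest=1 d=9 new=(7,6) → blocked by [4,10]×[5,7], reject
4. q=(23,3) nearest=1 d=19 new=(7,3) → add node 2 parent=1 cost=6
5. q=(5,0) nearest=1 d=3 new=(5,0) → add node 3 parent=1 cost=6
6. q=(23,6) nearest=2 d=16 new=(10,6) → blocked by [4,10]×[5,7], reject
7. q=(11,6) nearest=2 d=4 new=(10,6) → blocked by [4,10]×[5,7], reject
8. q=(0,8) nearest=1 d=5 new=(1,6) → add node 4 parent=1 cost=6
9. q=(20,3) nearest=2 d=13 new=(10,3) → blocked by [9,16]×[2,4], reject
10. q=(4,1) nearest=3 d=1 new=(4,1) → add node 5 parent=3 cost=7
11. q=(14,7) nearest=2 d=7 new=(10,6) → blocked by [4,10]×[5,7], reject
12. q=(20,0) nearest=2 d=13 new=(10,0) → add node 6 parent=2 cost=9
13. q=(14,5) nearest=6 d=5 new=(13,3) → blocked by [9,16]×[2,4], reject
14. q=(21,0) nearest=6 d=11 new=(13,0) → add node 7 parent=6 cost=12
15. q=(9,10) nearest=1 d=7 new=(7,6) → blocked by [4,10]×[5,7], reject
16. q=(30,9) nearest=7 d=17 new=(16,3) → blocked by [9,16]×[2,4], reject
17. q=(6,10) nearest=4 d=5 new=(4,9) → add node 8 parent=4 cost=9
18. q=(4,1) nearest=5 d=0 → coincident, reject
19. q=(13,4) nearest=6 d=4 new=(13,3) → blocked by [9,16]×[2,4], reject
20. q=(22,10) nearest=7 d=10 new=(16,3) → blocked by [9,16]×[2,4], reject
21. q=(23,5) nearest=7 d=10 new=(16,3) → blocked by [9,16]×[2,4], reject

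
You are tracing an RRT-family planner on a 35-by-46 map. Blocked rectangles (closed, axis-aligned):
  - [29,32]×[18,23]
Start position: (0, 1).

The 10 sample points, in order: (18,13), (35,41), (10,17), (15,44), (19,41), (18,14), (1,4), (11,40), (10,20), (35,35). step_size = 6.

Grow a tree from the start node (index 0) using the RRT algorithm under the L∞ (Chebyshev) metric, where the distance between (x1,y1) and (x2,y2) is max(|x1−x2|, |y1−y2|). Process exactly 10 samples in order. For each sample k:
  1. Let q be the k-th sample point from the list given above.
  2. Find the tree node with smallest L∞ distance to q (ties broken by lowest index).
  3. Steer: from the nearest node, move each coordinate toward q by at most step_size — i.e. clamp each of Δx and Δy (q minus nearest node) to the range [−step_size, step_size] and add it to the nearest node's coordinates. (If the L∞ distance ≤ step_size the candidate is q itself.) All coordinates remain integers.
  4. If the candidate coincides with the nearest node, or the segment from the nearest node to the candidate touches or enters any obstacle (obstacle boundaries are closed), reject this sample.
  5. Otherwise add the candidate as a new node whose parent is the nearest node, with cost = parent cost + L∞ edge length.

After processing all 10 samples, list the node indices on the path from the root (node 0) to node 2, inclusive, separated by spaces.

Path: 0 1 2

1. q=(18,13) nearest=0 d=18 new=(6,7) → add node 1 parent=0 cost=6
2. q=(35,41) nearest=1 d=34 new=(12,13) → add node 2 parent=1 cost=12
3. q=(10,17) nearest=2 d=4 new=(10,17) → add node 3 parent=2 cost=16
4. q=(15,44) nearest=3 d=27 new=(15,23) → add node 4 parent=3 cost=22
5. q=(19,41) nearest=4 d=18 new=(19,29) → add node 5 parent=4 cost=28
6. q=(18,14) nearest=2 d=6 new=(18,14) → add node 6 parent=2 cost=18
7. q=(1,4) nearest=0 d=3 new=(1,4) → add node 7 parent=0 cost=3
8. q=(11,40) nearest=5 d=11 new=(13,35) → add node 8 parent=5 cost=34
9. q=(10,20) nearest=3 d=3 new=(10,20) → add node 9 parent=3 cost=19
10. q=(35,35) nearest=5 d=16 new=(25,35) → add node 10 parent=5 cost=34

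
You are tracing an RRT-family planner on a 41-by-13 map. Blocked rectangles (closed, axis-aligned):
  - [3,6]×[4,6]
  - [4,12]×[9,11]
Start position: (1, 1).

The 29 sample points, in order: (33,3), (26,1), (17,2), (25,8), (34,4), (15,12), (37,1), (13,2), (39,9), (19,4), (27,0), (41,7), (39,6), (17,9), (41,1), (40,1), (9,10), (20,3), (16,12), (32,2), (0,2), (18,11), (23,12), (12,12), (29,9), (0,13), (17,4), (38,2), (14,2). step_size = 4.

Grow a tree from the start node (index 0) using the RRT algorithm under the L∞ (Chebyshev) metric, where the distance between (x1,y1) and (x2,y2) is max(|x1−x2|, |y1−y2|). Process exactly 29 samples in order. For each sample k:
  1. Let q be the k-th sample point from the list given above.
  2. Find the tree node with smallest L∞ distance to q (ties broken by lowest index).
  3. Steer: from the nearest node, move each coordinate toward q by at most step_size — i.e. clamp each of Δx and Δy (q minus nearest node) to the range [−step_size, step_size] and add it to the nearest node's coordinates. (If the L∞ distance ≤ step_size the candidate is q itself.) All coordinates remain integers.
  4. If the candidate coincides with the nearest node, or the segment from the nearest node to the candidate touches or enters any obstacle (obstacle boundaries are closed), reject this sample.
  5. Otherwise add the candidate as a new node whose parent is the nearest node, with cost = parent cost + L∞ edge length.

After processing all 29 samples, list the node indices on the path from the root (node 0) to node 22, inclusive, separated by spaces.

1. q=(33,3) nearest=0 d=32 new=(5,3) → add node 1 parent=0 cost=4
2. q=(26,1) nearest=1 d=21 new=(9,1) → add node 2 parent=1 cost=8
3. q=(17,2) nearest=2 d=8 new=(13,2) → add node 3 parent=2 cost=12
4. q=(25,8) nearest=3 d=12 new=(17,6) → add node 4 parent=3 cost=16
5. q=(34,4) nearest=4 d=17 new=(21,4) → add node 5 parent=4 cost=20
6. q=(15,12) nearest=4 d=6 new=(15,10) → add node 6 parent=4 cost=20
7. q=(37,1) nearest=5 d=16 new=(25,1) → add node 7 parent=5 cost=24
8. q=(13,2) nearest=3 d=0 → coincident, reject
9. q=(39,9) nearest=7 d=14 new=(29,5) → add node 8 parent=7 cost=28
10. q=(19,4) nearest=4 d=2 new=(19,4) → add node 9 parent=4 cost=18
11. q=(27,0) nearest=7 d=2 new=(27,0) → add node 10 parent=7 cost=26
12. q=(41,7) nearest=8 d=12 new=(33,7) → add node 11 parent=8 cost=32
13. q=(39,6) nearest=11 d=6 new=(37,6) → add node 12 parent=11 cost=36
14. q=(17,9) nearest=6 d=2 new=(17,9) → add node 13 parent=6 cost=22
15. q=(41,1) nearest=12 d=5 new=(41,2) → add node 14 parent=12 cost=40
16. q=(40,1) nearest=14 d=1 new=(40,1) → add node 15 parent=14 cost=41
17. q=(9,10) nearest=6 d=6 new=(11,10) → blocked by [4,12]×[9,11], reject
18. q=(20,3) nearest=5 d=1 new=(20,3) → add node 16 parent=5 cost=21
19. q=(16,12) nearest=6 d=2 new=(16,12) → add node 17 parent=6 cost=22
20. q=(32,2) nearest=8 d=3 new=(32,2) → add node 18 parent=8 cost=31
21. q=(0,2) nearest=0 d=1 new=(0,2) → add node 19 parent=0 cost=1
22. q=(18,11) nearest=13 d=2 new=(18,11) → add node 20 parent=13 cost=24
23. q=(23,12) nearest=20 d=5 new=(22,12) → add node 21 parent=20 cost=28
24. q=(12,12) nearest=6 d=3 new=(12,12) → add node 22 parent=6 cost=23
25. q=(29,9) nearest=8 d=4 new=(29,9) → add node 23 parent=8 cost=32
26. q=(0,13) nearest=1 d=10 new=(1,7) → blocked by [3,6]×[4,6], reject
27. q=(17,4) nearest=4 d=2 new=(17,4) → add node 24 parent=4 cost=18
28. q=(38,2) nearest=15 d=2 new=(38,2) → add node 25 parent=15 cost=43
29. q=(14,2) nearest=3 d=1 new=(14,2) → add node 26 parent=3 cost=13

Path: 0 1 2 3 4 6 22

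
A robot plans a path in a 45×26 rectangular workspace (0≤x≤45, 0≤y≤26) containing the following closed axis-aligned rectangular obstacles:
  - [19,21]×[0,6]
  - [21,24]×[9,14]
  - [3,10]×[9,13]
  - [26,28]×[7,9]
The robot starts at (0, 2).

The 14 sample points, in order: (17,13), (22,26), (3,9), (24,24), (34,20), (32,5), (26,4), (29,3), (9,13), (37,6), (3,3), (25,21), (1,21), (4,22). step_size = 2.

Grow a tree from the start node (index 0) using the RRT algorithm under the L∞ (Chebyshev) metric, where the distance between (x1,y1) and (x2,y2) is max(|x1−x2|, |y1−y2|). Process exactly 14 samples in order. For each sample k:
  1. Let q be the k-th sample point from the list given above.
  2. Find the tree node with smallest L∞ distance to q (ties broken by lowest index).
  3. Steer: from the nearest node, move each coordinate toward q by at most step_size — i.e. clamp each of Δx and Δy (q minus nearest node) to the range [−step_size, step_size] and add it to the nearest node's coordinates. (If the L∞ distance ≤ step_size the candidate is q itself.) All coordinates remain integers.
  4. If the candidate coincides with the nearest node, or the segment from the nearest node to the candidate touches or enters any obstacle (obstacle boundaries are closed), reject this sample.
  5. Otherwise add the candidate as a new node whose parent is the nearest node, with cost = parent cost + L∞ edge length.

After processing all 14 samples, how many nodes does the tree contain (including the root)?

1. q=(17,13) nearest=0 d=17 new=(2,4) → add node 1 parent=0 cost=2
2. q=(22,26) nearest=1 d=22 new=(4,6) → add node 2 parent=1 cost=4
3. q=(3,9) nearest=2 d=3 new=(3,8) → add node 3 parent=2 cost=6
4. q=(24,24) nearest=2 d=20 new=(6,8) → add node 4 parent=2 cost=6
5. q=(34,20) nearest=4 d=28 new=(8,10) → blocked by [3,10]×[9,13], reject
6. q=(32,5) nearest=4 d=26 new=(8,6) → add node 5 parent=4 cost=8
7. q=(26,4) nearest=5 d=18 new=(10,4) → add node 6 parent=5 cost=10
8. q=(29,3) nearest=6 d=19 new=(12,3) → add node 7 parent=6 cost=12
9. q=(9,13) nearest=4 d=5 new=(8,10) → blocked by [3,10]×[9,13], reject
10. q=(37,6) nearest=7 d=25 new=(14,5) → add node 8 parent=7 cost=14
11. q=(3,3) nearest=1 d=1 new=(3,3) → add node 9 parent=1 cost=3
12. q=(25,21) nearest=8 d=16 new=(16,7) → add node 10 parent=8 cost=16
13. q=(1,21) nearest=3 d=13 new=(1,10) → add node 11 parent=3 cost=8
14. q=(4,22) nearest=11 d=12 new=(3,12) → blocked by [3,10]×[9,13], reject

Node count: 12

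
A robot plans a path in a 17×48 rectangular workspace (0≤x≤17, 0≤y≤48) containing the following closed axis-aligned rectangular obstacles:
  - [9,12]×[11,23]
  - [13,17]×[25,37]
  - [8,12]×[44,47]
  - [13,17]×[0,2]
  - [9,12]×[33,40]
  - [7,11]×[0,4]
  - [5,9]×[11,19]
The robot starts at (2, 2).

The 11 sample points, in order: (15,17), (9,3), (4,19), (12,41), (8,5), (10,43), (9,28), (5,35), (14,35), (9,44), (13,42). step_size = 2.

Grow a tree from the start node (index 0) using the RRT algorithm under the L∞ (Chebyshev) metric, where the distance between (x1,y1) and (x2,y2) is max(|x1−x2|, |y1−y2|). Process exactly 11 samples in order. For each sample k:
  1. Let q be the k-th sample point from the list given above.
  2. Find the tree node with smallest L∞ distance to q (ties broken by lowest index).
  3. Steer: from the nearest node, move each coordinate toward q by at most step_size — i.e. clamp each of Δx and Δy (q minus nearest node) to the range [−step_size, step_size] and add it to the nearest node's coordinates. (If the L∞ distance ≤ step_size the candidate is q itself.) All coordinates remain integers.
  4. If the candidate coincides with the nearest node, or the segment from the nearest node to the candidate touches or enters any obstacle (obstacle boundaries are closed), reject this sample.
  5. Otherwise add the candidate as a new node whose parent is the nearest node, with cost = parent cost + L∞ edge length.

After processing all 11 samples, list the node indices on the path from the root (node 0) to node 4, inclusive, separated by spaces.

Path: 0 1 3 4

1. q=(15,17) nearest=0 d=15 new=(4,4) → add node 1 parent=0 cost=2
2. q=(9,3) nearest=1 d=5 new=(6,3) → add node 2 parent=1 cost=4
3. q=(4,19) nearest=1 d=15 new=(4,6) → add node 3 parent=1 cost=4
4. q=(12,41) nearest=3 d=35 new=(6,8) → add node 4 parent=3 cost=6
5. q=(8,5) nearest=2 d=2 new=(8,5) → blocked by [7,11]×[0,4], reject
6. q=(10,43) nearest=4 d=35 new=(8,10) → add node 5 parent=4 cost=8
7. q=(9,28) nearest=5 d=18 new=(9,12) → blocked by [9,12]×[11,23], reject
8. q=(5,35) nearest=5 d=25 new=(6,12) → blocked by [5,9]×[11,19], reject
9. q=(14,35) nearest=5 d=25 new=(10,12) → blocked by [9,12]×[11,23], reject
10. q=(9,44) nearest=5 d=34 new=(9,12) → blocked by [9,12]×[11,23], reject
11. q=(13,42) nearest=5 d=32 new=(10,12) → blocked by [9,12]×[11,23], reject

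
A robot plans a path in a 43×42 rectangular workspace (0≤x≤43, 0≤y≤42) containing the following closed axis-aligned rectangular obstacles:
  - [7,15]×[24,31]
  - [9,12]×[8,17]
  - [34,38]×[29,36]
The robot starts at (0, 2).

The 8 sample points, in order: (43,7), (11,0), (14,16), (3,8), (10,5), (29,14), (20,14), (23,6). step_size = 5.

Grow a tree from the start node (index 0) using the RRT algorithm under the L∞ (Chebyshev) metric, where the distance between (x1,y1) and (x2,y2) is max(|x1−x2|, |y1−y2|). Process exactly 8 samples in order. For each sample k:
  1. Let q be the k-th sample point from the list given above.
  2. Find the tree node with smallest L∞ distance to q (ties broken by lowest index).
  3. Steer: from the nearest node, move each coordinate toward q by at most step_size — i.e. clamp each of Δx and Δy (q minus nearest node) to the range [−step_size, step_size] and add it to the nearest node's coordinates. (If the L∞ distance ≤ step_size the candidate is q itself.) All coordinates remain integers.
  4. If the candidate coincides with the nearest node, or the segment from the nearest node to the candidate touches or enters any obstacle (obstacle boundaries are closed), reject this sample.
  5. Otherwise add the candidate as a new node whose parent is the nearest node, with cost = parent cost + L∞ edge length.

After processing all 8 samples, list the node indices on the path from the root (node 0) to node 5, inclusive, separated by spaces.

Path: 0 1 2 5

1. q=(43,7) nearest=0 d=43 new=(5,7) → add node 1 parent=0 cost=5
2. q=(11,0) nearest=1 d=7 new=(10,2) → add node 2 parent=1 cost=10
3. q=(14,16) nearest=1 d=9 new=(10,12) → blocked by [9,12]×[8,17], reject
4. q=(3,8) nearest=1 d=2 new=(3,8) → add node 3 parent=1 cost=7
5. q=(10,5) nearest=2 d=3 new=(10,5) → add node 4 parent=2 cost=13
6. q=(29,14) nearest=2 d=19 new=(15,7) → add node 5 parent=2 cost=15
7. q=(20,14) nearest=5 d=7 new=(20,12) → add node 6 parent=5 cost=20
8. q=(23,6) nearest=6 d=6 new=(23,7) → add node 7 parent=6 cost=25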